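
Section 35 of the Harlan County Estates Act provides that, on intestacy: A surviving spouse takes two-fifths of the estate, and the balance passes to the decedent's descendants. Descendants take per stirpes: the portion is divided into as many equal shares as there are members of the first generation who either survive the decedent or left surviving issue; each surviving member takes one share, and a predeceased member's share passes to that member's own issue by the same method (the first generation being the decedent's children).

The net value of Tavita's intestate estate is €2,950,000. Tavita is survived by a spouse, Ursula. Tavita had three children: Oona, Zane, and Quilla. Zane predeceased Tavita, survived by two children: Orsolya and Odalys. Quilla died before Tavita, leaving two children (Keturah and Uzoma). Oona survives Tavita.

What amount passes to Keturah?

Ursula takes two-fifths of €2,950,000 = €1,180,000. The remaining €1,770,000 passes to the descendants.
The descendants' portion (€1,770,000) is divided into 3 shares of €590,000: Oona takes €590,000; Zane's €590,000 share passes to Zane's issue; Quilla's €590,000 share passes to Quilla's issue.
Zane's share (€590,000) is divided into 2 shares of €295,000: Orsolya and Odalys each take €295,000.
Quilla's share (€590,000) is divided into 2 shares of €295,000: Keturah and Uzoma each take €295,000.

Keturah receives €295,000.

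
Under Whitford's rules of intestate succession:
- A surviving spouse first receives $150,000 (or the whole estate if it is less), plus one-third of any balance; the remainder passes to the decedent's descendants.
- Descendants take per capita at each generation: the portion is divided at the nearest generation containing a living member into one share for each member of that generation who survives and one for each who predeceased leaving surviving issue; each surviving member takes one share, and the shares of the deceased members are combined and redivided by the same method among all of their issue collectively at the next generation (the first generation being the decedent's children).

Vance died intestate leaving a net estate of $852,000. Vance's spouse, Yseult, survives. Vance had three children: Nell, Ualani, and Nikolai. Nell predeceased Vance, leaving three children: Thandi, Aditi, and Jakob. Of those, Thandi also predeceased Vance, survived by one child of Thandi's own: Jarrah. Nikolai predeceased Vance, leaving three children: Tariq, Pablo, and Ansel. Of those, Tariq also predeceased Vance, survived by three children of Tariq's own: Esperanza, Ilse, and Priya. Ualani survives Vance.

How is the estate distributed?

Yseult first takes $150,000, leaving a balance of $702,000. Yseult then takes one-third of the balance ($234,000), for a total of $384,000. The remaining $468,000 passes to the descendants.
The descendants' portion ($468,000) is divided at the children's generation into 3 shares of $156,000. Ualani takes $156,000. The 2 shares of the deceased (Nell and Nikolai) are combined into a pool of $312,000.
That pool ($312,000) is divided at the grandchildren's generation into 6 shares of $52,000. Aditi, Jakob, Pablo, and Ansel each take $52,000. The 2 shares of the deceased (Thandi and Tariq) are combined into a pool of $104,000.
That pool ($104,000) is divided at the great-grandchildren's generation equally among Jarrah, Esperanza, Ilse, and Priya: $26,000 each.

Yseult: $384,000; Jarrah: $26,000; Aditi: $52,000; Jakob: $52,000; Ualani: $156,000; Esperanza: $26,000; Ilse: $26,000; Priya: $26,000; Pablo: $52,000; Ansel: $52,000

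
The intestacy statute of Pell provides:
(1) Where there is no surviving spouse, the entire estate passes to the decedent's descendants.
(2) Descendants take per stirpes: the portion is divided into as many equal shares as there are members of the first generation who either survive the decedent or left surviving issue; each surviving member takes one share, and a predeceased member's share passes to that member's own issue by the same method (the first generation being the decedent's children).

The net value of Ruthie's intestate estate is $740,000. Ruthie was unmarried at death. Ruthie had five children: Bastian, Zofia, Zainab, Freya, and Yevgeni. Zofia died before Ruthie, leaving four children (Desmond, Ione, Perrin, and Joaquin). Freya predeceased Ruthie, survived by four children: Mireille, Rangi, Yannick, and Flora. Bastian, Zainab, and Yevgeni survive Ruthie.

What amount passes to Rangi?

The entire $740,000 passes to the descendants.
That amount ($740,000) is divided into 5 shares of $148,000: Bastian, Zainab, and Yevgeni each take $148,000; Zofia's $148,000 share passes to Zofia's issue; Freya's $148,000 share passes to Freya's issue.
Zofia's share ($148,000) is divided into 4 shares of $37,000: Desmond, Ione, Perrin, and Joaquin each take $37,000.
Freya's share ($148,000) is divided into 4 shares of $37,000: Mireille, Rangi, Yannick, and Flora each take $37,000.

Rangi receives $37,000.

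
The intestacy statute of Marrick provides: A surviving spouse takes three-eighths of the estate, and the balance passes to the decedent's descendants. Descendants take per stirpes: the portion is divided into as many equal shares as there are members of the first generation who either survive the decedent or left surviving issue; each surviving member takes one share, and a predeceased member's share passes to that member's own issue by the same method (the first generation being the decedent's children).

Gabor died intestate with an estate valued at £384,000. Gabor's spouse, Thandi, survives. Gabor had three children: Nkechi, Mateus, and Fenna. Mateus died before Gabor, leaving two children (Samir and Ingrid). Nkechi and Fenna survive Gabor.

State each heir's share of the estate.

Thandi takes three-eighths of £384,000 = £144,000. The remaining £240,000 passes to the descendants.
The descendants' portion (£240,000) is divided into 3 shares of £80,000: Nkechi and Fenna each take £80,000; Mateus's £80,000 share passes to Mateus's issue.
Mateus's share (£80,000) is divided into 2 shares of £40,000: Samir and Ingrid each take £40,000.

Thandi: £144,000; Nkechi: £80,000; Samir: £40,000; Ingrid: £40,000; Fenna: £80,000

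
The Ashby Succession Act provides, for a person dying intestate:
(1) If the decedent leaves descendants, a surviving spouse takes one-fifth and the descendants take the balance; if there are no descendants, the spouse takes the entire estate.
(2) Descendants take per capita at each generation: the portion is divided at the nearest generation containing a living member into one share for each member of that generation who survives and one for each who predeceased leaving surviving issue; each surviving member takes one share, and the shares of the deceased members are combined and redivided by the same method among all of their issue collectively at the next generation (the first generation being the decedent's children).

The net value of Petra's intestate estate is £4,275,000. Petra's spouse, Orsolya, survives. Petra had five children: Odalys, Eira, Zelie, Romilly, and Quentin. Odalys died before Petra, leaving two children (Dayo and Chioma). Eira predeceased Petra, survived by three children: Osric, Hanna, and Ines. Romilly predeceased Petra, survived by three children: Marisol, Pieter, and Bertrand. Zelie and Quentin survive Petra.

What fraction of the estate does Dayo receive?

Dayo receives 3/50 of the estate.

Orsolya takes one-fifth of £4,275,000 = £855,000. The remaining £3,420,000 passes to the descendants.
The descendants' portion (£3,420,000) is divided at the children's generation into 5 shares of £684,000. Zelie and Quentin each take £684,000. The 3 shares of the deceased (Odalys, Eira, and Romilly) are combined into a pool of £2,052,000.
That pool (£2,052,000) is divided at the grandchildren's generation equally among Dayo, Chioma, Osric, Hanna, Ines, Marisol, Pieter, and Bertrand: £256,500 each.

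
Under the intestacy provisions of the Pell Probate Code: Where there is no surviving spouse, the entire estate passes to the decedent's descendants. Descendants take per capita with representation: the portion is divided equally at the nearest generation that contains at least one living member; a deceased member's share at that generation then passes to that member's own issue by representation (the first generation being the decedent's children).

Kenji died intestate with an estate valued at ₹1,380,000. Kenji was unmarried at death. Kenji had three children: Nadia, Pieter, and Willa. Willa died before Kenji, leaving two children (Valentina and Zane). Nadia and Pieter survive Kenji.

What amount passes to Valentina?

Valentina receives ₹230,000.

The entire ₹1,380,000 passes to the descendants.
That amount (₹1,380,000) is divided into 3 shares of ₹460,000: Nadia and Pieter each take ₹460,000; Willa's ₹460,000 share passes to Willa's issue.
Willa's share (₹460,000) is divided into 2 shares of ₹230,000: Valentina and Zane each take ₹230,000.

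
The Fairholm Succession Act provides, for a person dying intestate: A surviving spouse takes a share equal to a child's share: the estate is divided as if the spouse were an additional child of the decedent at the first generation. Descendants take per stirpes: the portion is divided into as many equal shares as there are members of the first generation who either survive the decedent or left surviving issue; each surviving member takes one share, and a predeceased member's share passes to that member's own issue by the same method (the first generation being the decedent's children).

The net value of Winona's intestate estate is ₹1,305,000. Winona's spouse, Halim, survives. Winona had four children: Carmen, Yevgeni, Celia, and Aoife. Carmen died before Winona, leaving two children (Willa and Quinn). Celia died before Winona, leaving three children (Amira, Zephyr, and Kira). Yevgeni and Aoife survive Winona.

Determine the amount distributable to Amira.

Amira receives ₹87,000.

The spouse counts as an additional share at the children's level, so there are 5 primary shares of ₹261,000. Halim takes one such share (₹261,000).
The children's combined portion (₹1,044,000) is divided into 4 shares of ₹261,000: Yevgeni and Aoife each take ₹261,000; Carmen's ₹261,000 share passes to Carmen's issue; Celia's ₹261,000 share passes to Celia's issue.
Carmen's share (₹261,000) is divided into 2 shares of ₹130,500: Willa and Quinn each take ₹130,500.
Celia's share (₹261,000) is divided into 3 shares of ₹87,000: Amira, Zephyr, and Kira each take ₹87,000.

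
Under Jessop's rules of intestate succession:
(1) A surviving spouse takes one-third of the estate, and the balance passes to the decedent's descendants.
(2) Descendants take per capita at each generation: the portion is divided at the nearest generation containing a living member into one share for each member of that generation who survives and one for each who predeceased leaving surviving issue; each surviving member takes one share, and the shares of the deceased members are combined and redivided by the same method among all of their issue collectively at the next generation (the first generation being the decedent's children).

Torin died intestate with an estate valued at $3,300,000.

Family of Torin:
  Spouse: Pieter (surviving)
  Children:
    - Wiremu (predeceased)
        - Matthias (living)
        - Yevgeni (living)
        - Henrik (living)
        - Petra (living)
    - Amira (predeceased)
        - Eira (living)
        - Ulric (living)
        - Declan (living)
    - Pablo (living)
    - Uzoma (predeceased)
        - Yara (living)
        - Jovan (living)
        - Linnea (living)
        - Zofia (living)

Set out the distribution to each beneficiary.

Pieter takes one-third of $3,300,000 = $1,100,000. The remaining $2,200,000 passes to the descendants.
The descendants' portion ($2,200,000) is divided at the children's generation into 4 shares of $550,000. Pablo takes $550,000. The 3 shares of the deceased (Wiremu, Amira, and Uzoma) are combined into a pool of $1,650,000.
That pool ($1,650,000) is divided at the grandchildren's generation equally among Matthias, Yevgeni, Henrik, Petra, Eira, Ulric, Declan, Yara, Jovan, Linnea, and Zofia: $150,000 each.

Pieter: $1,100,000; Matthias: $150,000; Yevgeni: $150,000; Henrik: $150,000; Petra: $150,000; Eira: $150,000; Ulric: $150,000; Declan: $150,000; Pablo: $550,000; Yara: $150,000; Jovan: $150,000; Linnea: $150,000; Zofia: $150,000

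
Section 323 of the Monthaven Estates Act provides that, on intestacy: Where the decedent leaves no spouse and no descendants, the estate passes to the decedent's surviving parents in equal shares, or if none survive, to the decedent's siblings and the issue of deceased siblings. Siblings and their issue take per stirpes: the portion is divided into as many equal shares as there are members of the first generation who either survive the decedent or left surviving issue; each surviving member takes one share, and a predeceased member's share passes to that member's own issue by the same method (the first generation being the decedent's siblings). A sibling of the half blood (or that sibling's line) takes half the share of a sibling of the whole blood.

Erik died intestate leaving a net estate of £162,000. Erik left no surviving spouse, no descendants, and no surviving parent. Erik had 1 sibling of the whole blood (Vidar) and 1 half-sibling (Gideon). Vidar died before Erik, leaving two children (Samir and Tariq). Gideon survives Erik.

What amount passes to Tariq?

Tariq receives £54,000.

The entire £162,000 passes to the siblings and their issue.
Counting each half-blood sibling's line as half a unit, there are 3/2 units in £162,000, so one unit is £108,000. Whole-blood lines (Vidar) take £108,000 each; half-blood lines (Gideon) take £54,000 each.
Vidar's share (£108,000) is divided into 2 shares of £54,000: Samir and Tariq each take £54,000.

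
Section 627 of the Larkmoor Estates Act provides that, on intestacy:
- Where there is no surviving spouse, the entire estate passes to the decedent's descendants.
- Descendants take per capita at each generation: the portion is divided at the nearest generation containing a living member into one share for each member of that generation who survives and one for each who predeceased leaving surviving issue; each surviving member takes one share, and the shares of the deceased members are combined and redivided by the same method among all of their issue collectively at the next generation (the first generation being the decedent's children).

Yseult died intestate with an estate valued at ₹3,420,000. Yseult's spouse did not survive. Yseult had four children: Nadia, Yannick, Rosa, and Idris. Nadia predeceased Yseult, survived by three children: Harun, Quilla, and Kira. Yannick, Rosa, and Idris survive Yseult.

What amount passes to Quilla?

Quilla receives ₹285,000.

The entire ₹3,420,000 passes to the descendants.
That amount (₹3,420,000) is divided at the children's generation into 4 shares of ₹855,000. Yannick, Rosa, and Idris each take ₹855,000. The remaining share for the deceased Nadia (₹855,000) is carried to the next generation.
That pool (₹855,000) is divided at the grandchildren's generation equally among Harun, Quilla, and Kira: ₹285,000 each.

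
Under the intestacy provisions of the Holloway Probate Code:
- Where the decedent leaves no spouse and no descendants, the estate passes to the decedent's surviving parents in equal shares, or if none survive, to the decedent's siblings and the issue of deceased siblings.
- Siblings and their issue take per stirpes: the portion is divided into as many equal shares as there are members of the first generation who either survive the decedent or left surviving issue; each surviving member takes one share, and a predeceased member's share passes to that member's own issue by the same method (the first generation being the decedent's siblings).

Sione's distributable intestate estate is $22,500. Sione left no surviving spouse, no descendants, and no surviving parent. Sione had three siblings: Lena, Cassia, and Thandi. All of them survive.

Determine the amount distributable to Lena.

Lena receives $7,500.

The entire $22,500 passes to the siblings and their issue.
That amount ($22,500) is divided into 3 shares of $7,500: Lena, Cassia, and Thandi each take $7,500.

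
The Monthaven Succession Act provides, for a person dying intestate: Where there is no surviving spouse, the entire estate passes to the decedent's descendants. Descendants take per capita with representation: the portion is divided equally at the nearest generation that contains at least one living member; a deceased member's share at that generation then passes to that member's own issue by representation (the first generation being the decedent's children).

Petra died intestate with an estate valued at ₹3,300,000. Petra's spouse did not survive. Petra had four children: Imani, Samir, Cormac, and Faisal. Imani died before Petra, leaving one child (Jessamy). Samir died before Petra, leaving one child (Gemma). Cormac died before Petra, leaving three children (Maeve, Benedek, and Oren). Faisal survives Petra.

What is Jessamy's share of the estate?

Jessamy receives ₹825,000.

The entire ₹3,300,000 passes to the descendants.
That amount (₹3,300,000) is divided into 4 shares of ₹825,000: Faisal takes ₹825,000; Imani's ₹825,000 share passes to Imani's issue; Samir's ₹825,000 share passes to Samir's issue; Cormac's ₹825,000 share passes to Cormac's issue.
Imani's share (₹825,000) passes entirely to Jessamy.
Samir's share (₹825,000) passes entirely to Gemma.
Cormac's share (₹825,000) is divided into 3 shares of ₹275,000: Maeve, Benedek, and Oren each take ₹275,000.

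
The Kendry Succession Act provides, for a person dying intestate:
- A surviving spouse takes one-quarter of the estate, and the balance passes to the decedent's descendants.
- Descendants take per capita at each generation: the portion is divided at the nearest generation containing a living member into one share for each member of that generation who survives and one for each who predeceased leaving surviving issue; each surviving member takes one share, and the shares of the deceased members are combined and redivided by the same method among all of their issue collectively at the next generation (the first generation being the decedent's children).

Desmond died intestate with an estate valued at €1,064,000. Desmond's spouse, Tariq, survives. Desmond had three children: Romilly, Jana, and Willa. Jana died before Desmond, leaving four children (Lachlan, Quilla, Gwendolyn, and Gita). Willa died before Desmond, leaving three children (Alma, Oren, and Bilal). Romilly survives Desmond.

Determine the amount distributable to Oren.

Oren receives €76,000.

Tariq takes one-quarter of €1,064,000 = €266,000. The remaining €798,000 passes to the descendants.
The descendants' portion (€798,000) is divided at the children's generation into 3 shares of €266,000. Romilly takes €266,000. The 2 shares of the deceased (Jana and Willa) are combined into a pool of €532,000.
That pool (€532,000) is divided at the grandchildren's generation equally among Lachlan, Quilla, Gwendolyn, Gita, Alma, Oren, and Bilal: €76,000 each.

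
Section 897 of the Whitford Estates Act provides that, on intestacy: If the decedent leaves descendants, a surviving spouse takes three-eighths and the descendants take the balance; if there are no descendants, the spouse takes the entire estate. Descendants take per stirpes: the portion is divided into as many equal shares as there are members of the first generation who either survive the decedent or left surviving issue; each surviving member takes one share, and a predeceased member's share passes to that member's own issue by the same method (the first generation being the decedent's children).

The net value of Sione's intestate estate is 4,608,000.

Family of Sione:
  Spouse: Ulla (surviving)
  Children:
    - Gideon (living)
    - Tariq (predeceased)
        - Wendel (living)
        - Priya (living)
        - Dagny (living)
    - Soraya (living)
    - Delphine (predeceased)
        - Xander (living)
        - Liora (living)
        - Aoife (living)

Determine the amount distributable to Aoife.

Aoife receives 240,000.

Ulla takes three-eighths of 4,608,000 = 1,728,000. The remaining 2,880,000 passes to the descendants.
The descendants' portion (2,880,000) is divided into 4 shares of 720,000: Gideon and Soraya each take 720,000; Tariq's 720,000 share passes to Tariq's issue; Delphine's 720,000 share passes to Delphine's issue.
Tariq's share (720,000) is divided into 3 shares of 240,000: Wendel, Priya, and Dagny each take 240,000.
Delphine's share (720,000) is divided into 3 shares of 240,000: Xander, Liora, and Aoife each take 240,000.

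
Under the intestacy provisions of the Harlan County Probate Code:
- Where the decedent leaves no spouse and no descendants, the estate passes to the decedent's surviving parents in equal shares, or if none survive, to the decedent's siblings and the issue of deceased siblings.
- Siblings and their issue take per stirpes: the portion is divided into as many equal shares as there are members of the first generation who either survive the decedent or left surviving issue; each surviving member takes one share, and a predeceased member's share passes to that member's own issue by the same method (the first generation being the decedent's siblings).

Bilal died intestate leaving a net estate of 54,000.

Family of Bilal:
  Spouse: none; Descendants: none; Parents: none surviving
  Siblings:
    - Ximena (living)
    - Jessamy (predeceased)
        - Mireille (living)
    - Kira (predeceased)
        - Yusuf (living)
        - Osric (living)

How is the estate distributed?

Ximena: 18,000; Mireille: 18,000; Yusuf: 9,000; Osric: 9,000

The entire 54,000 passes to the siblings and their issue.
That amount (54,000) is divided into 3 shares of 18,000: Ximena takes 18,000; Jessamy's 18,000 share passes to Jessamy's issue; Kira's 18,000 share passes to Kira's issue.
Jessamy's share (18,000) passes entirely to Mireille.
Kira's share (18,000) is divided into 2 shares of 9,000: Yusuf and Osric each take 9,000.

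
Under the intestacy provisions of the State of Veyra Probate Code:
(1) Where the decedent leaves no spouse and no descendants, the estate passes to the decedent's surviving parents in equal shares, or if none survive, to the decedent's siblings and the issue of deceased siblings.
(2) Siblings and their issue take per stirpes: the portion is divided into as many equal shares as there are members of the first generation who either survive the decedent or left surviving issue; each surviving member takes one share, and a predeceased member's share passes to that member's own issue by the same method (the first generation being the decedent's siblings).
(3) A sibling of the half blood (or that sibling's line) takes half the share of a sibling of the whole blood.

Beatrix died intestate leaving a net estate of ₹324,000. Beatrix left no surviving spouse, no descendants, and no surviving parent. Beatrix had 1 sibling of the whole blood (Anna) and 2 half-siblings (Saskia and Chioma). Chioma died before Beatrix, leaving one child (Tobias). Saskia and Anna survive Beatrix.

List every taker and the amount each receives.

Saskia: ₹81,000; Tobias: ₹81,000; Anna: ₹162,000

The entire ₹324,000 passes to the siblings and their issue.
Counting each half-blood sibling's line as half a unit, there are 2 units in ₹324,000, so one unit is ₹162,000. Whole-blood lines (Anna) take ₹162,000 each; half-blood lines (Saskia and Chioma) take ₹81,000 each.
Chioma's share (₹81,000) passes entirely to Tobias.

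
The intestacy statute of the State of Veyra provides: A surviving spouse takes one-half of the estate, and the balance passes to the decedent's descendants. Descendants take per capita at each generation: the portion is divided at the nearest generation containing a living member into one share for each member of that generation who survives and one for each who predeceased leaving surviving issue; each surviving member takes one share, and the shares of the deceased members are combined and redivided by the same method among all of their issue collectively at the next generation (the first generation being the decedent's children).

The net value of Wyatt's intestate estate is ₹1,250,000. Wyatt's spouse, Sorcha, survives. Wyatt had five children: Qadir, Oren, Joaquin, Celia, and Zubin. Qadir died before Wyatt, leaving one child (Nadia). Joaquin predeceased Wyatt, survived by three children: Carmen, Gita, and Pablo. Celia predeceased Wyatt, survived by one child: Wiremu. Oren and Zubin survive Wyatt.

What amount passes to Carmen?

Carmen receives ₹75,000.

Sorcha takes one-half of ₹1,250,000 = ₹625,000. The remaining ₹625,000 passes to the descendants.
The descendants' portion (₹625,000) is divided at the children's generation into 5 shares of ₹125,000. Oren and Zubin each take ₹125,000. The 3 shares of the deceased (Qadir, Joaquin, and Celia) are combined into a pool of ₹375,000.
That pool (₹375,000) is divided at the grandchildren's generation equally among Nadia, Carmen, Gita, Pablo, and Wiremu: ₹75,000 each.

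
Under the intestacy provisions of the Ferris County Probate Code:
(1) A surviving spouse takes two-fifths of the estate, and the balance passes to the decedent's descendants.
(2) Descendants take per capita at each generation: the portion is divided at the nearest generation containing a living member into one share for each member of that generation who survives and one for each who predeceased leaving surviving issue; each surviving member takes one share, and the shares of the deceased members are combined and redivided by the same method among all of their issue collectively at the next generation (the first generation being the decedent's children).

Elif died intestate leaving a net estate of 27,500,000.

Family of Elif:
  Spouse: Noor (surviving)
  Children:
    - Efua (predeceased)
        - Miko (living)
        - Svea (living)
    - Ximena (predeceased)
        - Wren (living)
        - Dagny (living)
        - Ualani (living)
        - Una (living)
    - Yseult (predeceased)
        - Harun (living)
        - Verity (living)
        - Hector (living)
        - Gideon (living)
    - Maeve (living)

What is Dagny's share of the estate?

Dagny receives 1,237,500.

Noor takes two-fifths of 27,500,000 = 11,000,000. The remaining 16,500,000 passes to the descendants.
The descendants' portion (16,500,000) is divided at the children's generation into 4 shares of 4,125,000. Maeve takes 4,125,000. The 3 shares of the deceased (Efua, Ximena, and Yseult) are combined into a pool of 12,375,000.
That pool (12,375,000) is divided at the grandchildren's generation equally among Miko, Svea, Wren, Dagny, Ualani, Una, Harun, Verity, Hector, and Gideon: 1,237,500 each.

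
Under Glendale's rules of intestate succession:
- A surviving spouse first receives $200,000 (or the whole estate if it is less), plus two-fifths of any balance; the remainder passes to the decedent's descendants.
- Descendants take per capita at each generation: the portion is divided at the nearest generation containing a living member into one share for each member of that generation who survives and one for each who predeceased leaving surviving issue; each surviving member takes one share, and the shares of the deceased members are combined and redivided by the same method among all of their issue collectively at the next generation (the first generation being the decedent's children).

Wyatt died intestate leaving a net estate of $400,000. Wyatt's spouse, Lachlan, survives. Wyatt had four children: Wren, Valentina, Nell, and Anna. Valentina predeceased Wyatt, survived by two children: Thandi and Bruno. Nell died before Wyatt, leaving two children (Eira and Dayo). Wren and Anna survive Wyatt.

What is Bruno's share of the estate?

Bruno receives $15,000.

Lachlan first takes $200,000, leaving a balance of $200,000. Lachlan then takes two-fifths of the balance ($80,000), for a total of $280,000. The remaining $120,000 passes to the descendants.
The descendants' portion ($120,000) is divided at the children's generation into 4 shares of $30,000. Wren and Anna each take $30,000. The 2 shares of the deceased (Valentina and Nell) are combined into a pool of $60,000.
That pool ($60,000) is divided at the grandchildren's generation equally among Thandi, Bruno, Eira, and Dayo: $15,000 each.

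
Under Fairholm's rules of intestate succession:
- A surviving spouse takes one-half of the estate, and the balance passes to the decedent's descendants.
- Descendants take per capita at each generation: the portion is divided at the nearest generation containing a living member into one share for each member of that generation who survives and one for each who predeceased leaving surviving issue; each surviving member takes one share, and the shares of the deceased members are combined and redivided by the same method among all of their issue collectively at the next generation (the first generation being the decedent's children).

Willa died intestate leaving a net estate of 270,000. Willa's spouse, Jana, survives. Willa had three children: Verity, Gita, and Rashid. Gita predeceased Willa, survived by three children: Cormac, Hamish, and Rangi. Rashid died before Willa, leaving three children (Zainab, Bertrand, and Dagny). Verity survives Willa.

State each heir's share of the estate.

Jana takes one-half of 270,000 = 135,000. The remaining 135,000 passes to the descendants.
The descendants' portion (135,000) is divided at the children's generation into 3 shares of 45,000. Verity takes 45,000. The 2 shares of the deceased (Gita and Rashid) are combined into a pool of 90,000.
That pool (90,000) is divided at the grandchildren's generation equally among Cormac, Hamish, Rangi, Zainab, Bertrand, and Dagny: 15,000 each.

Jana: 135,000; Verity: 45,000; Cormac: 15,000; Hamish: 15,000; Rangi: 15,000; Zainab: 15,000; Bertrand: 15,000; Dagny: 15,000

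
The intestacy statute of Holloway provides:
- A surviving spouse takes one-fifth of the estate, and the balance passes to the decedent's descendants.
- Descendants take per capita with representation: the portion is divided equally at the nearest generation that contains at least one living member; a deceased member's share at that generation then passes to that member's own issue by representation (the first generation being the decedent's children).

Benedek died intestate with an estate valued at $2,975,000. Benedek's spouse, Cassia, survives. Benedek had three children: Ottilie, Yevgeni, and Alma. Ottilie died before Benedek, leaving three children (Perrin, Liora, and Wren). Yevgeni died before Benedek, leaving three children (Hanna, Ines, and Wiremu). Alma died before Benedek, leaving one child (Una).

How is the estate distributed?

Cassia: $595,000; Perrin: $340,000; Liora: $340,000; Wren: $340,000; Hanna: $340,000; Ines: $340,000; Wiremu: $340,000; Una: $340,000

Cassia takes one-fifth of $2,975,000 = $595,000. The remaining $2,380,000 passes to the descendants.
No child survives, so the initial division is made at the grandchildren's generation.
The descendants' portion ($2,380,000) is divided into 7 shares of $340,000: Perrin, Liora, Wren, Hanna, Ines, Wiremu, and Una each take $340,000.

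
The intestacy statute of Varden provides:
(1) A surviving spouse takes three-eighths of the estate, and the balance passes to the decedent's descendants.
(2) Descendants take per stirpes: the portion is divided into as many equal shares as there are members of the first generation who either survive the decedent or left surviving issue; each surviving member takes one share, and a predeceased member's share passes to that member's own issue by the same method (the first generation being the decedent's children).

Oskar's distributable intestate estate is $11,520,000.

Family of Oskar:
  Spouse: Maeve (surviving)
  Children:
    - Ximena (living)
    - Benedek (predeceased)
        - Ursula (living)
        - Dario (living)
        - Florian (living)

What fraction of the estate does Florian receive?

Florian receives 5/48 of the estate.

Maeve takes three-eighths of $11,520,000 = $4,320,000. The remaining $7,200,000 passes to the descendants.
The descendants' portion ($7,200,000) is divided into 2 shares of $3,600,000: Ximena takes $3,600,000; Benedek's $3,600,000 share passes to Benedek's issue.
Benedek's share ($3,600,000) is divided into 3 shares of $1,200,000: Ursula, Dario, and Florian each take $1,200,000.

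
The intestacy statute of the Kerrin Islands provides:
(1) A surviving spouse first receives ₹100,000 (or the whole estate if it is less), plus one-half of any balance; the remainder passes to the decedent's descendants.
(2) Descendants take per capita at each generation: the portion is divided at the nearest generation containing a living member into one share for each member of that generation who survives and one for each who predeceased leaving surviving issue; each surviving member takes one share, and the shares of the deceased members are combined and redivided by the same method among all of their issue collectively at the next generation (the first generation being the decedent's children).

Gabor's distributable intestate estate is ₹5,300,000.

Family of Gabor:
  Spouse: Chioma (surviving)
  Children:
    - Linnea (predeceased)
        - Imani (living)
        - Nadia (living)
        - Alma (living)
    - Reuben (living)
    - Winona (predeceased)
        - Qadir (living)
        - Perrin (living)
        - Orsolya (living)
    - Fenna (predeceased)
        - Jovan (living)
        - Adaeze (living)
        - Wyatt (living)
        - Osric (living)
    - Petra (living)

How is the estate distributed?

Chioma: ₹2,700,000; Imani: ₹156,000; Nadia: ₹156,000; Alma: ₹156,000; Reuben: ₹520,000; Qadir: ₹156,000; Perrin: ₹156,000; Orsolya: ₹156,000; Jovan: ₹156,000; Adaeze: ₹156,000; Wyatt: ₹156,000; Osric: ₹156,000; Petra: ₹520,000

Chioma first takes ₹100,000, leaving a balance of ₹5,200,000. Chioma then takes one-half of the balance (₹2,600,000), for a total of ₹2,700,000. The remaining ₹2,600,000 passes to the descendants.
The descendants' portion (₹2,600,000) is divided at the children's generation into 5 shares of ₹520,000. Reuben and Petra each take ₹520,000. The 3 shares of the deceased (Linnea, Winona, and Fenna) are combined into a pool of ₹1,560,000.
That pool (₹1,560,000) is divided at the grandchildren's generation equally among Imani, Nadia, Alma, Qadir, Perrin, Orsolya, Jovan, Adaeze, Wyatt, and Osric: ₹156,000 each.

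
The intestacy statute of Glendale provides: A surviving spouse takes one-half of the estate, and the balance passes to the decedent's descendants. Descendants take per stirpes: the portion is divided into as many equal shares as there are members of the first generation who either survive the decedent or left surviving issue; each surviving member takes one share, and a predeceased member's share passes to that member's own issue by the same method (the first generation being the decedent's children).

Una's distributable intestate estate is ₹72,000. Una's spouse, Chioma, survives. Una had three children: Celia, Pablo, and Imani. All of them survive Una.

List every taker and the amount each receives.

Chioma: ₹36,000; Celia: ₹12,000; Pablo: ₹12,000; Imani: ₹12,000

Chioma takes one-half of ₹72,000 = ₹36,000. The remaining ₹36,000 passes to the descendants.
The descendants' portion (₹36,000) is divided into 3 shares of ₹12,000: Celia, Pablo, and Imani each take ₹12,000.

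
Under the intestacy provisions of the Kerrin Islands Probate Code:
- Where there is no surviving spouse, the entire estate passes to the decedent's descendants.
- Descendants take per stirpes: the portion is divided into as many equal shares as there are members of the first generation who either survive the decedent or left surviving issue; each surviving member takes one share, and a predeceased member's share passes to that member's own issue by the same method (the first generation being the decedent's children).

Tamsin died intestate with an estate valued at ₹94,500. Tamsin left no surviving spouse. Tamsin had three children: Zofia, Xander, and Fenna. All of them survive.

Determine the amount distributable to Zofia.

Zofia receives ₹31,500.

The entire ₹94,500 passes to the descendants.
That amount (₹94,500) is divided into 3 shares of ₹31,500: Zofia, Xander, and Fenna each take ₹31,500.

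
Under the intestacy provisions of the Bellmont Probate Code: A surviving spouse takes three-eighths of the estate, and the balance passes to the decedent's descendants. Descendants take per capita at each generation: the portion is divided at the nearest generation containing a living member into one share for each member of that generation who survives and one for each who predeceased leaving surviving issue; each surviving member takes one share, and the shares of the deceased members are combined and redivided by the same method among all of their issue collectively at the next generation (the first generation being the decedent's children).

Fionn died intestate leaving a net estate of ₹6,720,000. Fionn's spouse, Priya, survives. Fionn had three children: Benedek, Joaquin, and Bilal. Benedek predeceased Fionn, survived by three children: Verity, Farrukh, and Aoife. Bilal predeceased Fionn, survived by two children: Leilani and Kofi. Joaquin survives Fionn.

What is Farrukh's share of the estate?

Farrukh receives ₹560,000.

Priya takes three-eighths of ₹6,720,000 = ₹2,520,000. The remaining ₹4,200,000 passes to the descendants.
The descendants' portion (₹4,200,000) is divided at the children's generation into 3 shares of ₹1,400,000. Joaquin takes ₹1,400,000. The 2 shares of the deceased (Benedek and Bilal) are combined into a pool of ₹2,800,000.
That pool (₹2,800,000) is divided at the grandchildren's generation equally among Verity, Farrukh, Aoife, Leilani, and Kofi: ₹560,000 each.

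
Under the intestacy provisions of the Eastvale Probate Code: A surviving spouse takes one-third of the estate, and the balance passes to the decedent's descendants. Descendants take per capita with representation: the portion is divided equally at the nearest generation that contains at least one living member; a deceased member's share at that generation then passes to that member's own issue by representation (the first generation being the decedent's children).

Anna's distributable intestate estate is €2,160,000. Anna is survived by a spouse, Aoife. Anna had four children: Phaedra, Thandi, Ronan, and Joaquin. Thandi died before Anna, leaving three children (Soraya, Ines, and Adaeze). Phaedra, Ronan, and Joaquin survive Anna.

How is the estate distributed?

Aoife: €720,000; Phaedra: €360,000; Soraya: €120,000; Ines: €120,000; Adaeze: €120,000; Ronan: €360,000; Joaquin: €360,000

Aoife takes one-third of €2,160,000 = €720,000. The remaining €1,440,000 passes to the descendants.
The descendants' portion (€1,440,000) is divided into 4 shares of €360,000: Phaedra, Ronan, and Joaquin each take €360,000; Thandi's €360,000 share passes to Thandi's issue.
Thandi's share (€360,000) is divided into 3 shares of €120,000: Soraya, Ines, and Adaeze each take €120,000.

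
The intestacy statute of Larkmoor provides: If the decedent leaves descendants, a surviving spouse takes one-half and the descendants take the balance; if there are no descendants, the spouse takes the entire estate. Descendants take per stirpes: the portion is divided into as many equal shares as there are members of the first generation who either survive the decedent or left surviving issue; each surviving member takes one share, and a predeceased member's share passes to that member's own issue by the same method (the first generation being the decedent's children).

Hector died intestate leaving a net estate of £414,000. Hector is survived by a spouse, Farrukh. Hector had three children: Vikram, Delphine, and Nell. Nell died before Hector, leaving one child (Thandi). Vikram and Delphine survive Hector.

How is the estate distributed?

Farrukh: £207,000; Vikram: £69,000; Delphine: £69,000; Thandi: £69,000

Farrukh takes one-half of £414,000 = £207,000. The remaining £207,000 passes to the descendants.
The descendants' portion (£207,000) is divided into 3 shares of £69,000: Vikram and Delphine each take £69,000; Nell's £69,000 share passes to Nell's issue.
Nell's share (£69,000) passes entirely to Thandi.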